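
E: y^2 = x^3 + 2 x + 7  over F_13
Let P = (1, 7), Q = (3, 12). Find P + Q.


P != Q, so use the chord formula.
s = (y2 - y1) / (x2 - x1) = (5) / (2) mod 13 = 9
x3 = s^2 - x1 - x2 mod 13 = 9^2 - 1 - 3 = 12
y3 = s (x1 - x3) - y1 mod 13 = 9 * (1 - 12) - 7 = 11

P + Q = (12, 11)


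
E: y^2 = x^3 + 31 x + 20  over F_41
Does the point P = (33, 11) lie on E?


Check whether y^2 = x^3 + 31 x + 20 (mod 41) for (x, y) = (33, 11).
LHS: y^2 = 11^2 mod 41 = 39
RHS: x^3 + 31 x + 20 = 33^3 + 31*33 + 20 mod 41 = 39
LHS = RHS

Yes, on the curve


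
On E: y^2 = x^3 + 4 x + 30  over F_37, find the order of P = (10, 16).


Compute successive multiples of P until we hit O:
  1P = (10, 16)
  2P = (24, 36)
  3P = (36, 5)
  4P = (29, 2)
  5P = (5, 29)
  6P = (11, 31)
  7P = (19, 34)
  8P = (12, 17)
  ... (continuing to 43P)
  43P = O

ord(P) = 43


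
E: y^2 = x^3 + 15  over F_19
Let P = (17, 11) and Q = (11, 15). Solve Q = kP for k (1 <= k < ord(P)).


Enumerate multiples of P until we hit Q = (11, 15):
  1P = (17, 11)
  2P = (1, 15)
  3P = (7, 15)
  4P = (2, 2)
  5P = (11, 4)
  6P = (14, 2)
  7P = (16, 11)
  8P = (5, 8)
  9P = (3, 2)
  10P = (3, 17)
  11P = (5, 11)
  12P = (16, 8)
  13P = (14, 17)
  14P = (11, 15)
Match found at i = 14.

k = 14


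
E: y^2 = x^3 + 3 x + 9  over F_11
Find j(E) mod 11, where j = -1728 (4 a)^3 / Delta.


Delta = -16(4 a^3 + 27 b^2) mod 11 = 9
-1728 * (4 a)^3 = -1728 * (4*3)^3 mod 11 = 10
j = 10 * 9^(-1) mod 11 = 6

j = 6 (mod 11)


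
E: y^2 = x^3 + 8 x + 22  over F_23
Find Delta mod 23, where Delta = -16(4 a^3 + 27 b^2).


4 a^3 + 27 b^2 = 4*8^3 + 27*22^2 = 2048 + 13068 = 15116
Delta = -16 * (15116) = -241856
Delta mod 23 = 12

Delta = 12 (mod 23)


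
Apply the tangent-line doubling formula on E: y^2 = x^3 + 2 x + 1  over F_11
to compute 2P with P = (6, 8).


Doubling: s = (3 x1^2 + a) / (2 y1)
s = (3*6^2 + 2) / (2*8) mod 11 = 0
x3 = s^2 - 2 x1 mod 11 = 0^2 - 2*6 = 10
y3 = s (x1 - x3) - y1 mod 11 = 0 * (6 - 10) - 8 = 3

2P = (10, 3)


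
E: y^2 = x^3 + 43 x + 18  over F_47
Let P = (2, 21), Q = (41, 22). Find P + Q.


P != Q, so use the chord formula.
s = (y2 - y1) / (x2 - x1) = (1) / (39) mod 47 = 41
x3 = s^2 - x1 - x2 mod 47 = 41^2 - 2 - 41 = 40
y3 = s (x1 - x3) - y1 mod 47 = 41 * (2 - 40) - 21 = 19

P + Q = (40, 19)


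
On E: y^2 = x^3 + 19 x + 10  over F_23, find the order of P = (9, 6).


Compute successive multiples of P until we hit O:
  1P = (9, 6)
  2P = (7, 7)
  3P = (13, 19)
  4P = (13, 4)
  5P = (7, 16)
  6P = (9, 17)
  7P = O

ord(P) = 7


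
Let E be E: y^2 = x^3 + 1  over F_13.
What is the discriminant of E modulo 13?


4 a^3 + 27 b^2 = 4*0^3 + 27*1^2 = 0 + 27 = 27
Delta = -16 * (27) = -432
Delta mod 13 = 10

Delta = 10 (mod 13)


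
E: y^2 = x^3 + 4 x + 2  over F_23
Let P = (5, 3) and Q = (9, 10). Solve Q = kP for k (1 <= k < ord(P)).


Enumerate multiples of P until we hit Q = (9, 10):
  1P = (5, 3)
  2P = (3, 8)
  3P = (4, 6)
  4P = (0, 5)
  5P = (20, 3)
  6P = (21, 20)
  7P = (9, 10)
Match found at i = 7.

k = 7


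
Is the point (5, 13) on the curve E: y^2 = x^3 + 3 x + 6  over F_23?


Check whether y^2 = x^3 + 3 x + 6 (mod 23) for (x, y) = (5, 13).
LHS: y^2 = 13^2 mod 23 = 8
RHS: x^3 + 3 x + 6 = 5^3 + 3*5 + 6 mod 23 = 8
LHS = RHS

Yes, on the curve


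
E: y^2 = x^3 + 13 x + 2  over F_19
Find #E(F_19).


For each x in F_19, count y with y^2 = x^3 + 13 x + 2 mod 19:
  x = 1: RHS = 16, y in [4, 15]  -> 2 point(s)
  x = 2: RHS = 17, y in [6, 13]  -> 2 point(s)
  x = 3: RHS = 11, y in [7, 12]  -> 2 point(s)
  x = 4: RHS = 4, y in [2, 17]  -> 2 point(s)
  x = 6: RHS = 11, y in [7, 12]  -> 2 point(s)
  x = 10: RHS = 11, y in [7, 12]  -> 2 point(s)
  x = 12: RHS = 5, y in [9, 10]  -> 2 point(s)
  x = 15: RHS = 0, y in [0]  -> 1 point(s)
  x = 17: RHS = 6, y in [5, 14]  -> 2 point(s)
  x = 18: RHS = 7, y in [8, 11]  -> 2 point(s)
Affine points: 19. Add the point at infinity: total = 20.

#E(F_19) = 20


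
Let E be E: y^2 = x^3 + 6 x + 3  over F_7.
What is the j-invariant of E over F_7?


Delta = -16(4 a^3 + 27 b^2) mod 7 = 5
-1728 * (4 a)^3 = -1728 * (4*6)^3 mod 7 = 6
j = 6 * 5^(-1) mod 7 = 4

j = 4 (mod 7)


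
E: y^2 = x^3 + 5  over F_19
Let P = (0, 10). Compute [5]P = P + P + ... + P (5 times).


k = 5 = 101_2 (binary, LSB first: 101)
Double-and-add from P = (0, 10):
  bit 0 = 1: acc = O + (0, 10) = (0, 10)
  bit 1 = 0: acc unchanged = (0, 10)
  bit 2 = 1: acc = (0, 10) + (0, 10) = (0, 9)

5P = (0, 9)


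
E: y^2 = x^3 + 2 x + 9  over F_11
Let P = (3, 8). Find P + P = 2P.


Doubling: s = (3 x1^2 + a) / (2 y1)
s = (3*3^2 + 2) / (2*8) mod 11 = 8
x3 = s^2 - 2 x1 mod 11 = 8^2 - 2*3 = 3
y3 = s (x1 - x3) - y1 mod 11 = 8 * (3 - 3) - 8 = 3

2P = (3, 3)


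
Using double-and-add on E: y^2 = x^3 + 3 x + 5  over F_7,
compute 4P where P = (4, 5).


k = 4 = 100_2 (binary, LSB first: 001)
Double-and-add from P = (4, 5):
  bit 0 = 0: acc unchanged = O
  bit 1 = 0: acc unchanged = O
  bit 2 = 1: acc = O + (6, 1) = (6, 1)

4P = (6, 1)


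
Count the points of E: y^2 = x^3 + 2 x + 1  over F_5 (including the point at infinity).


For each x in F_5, count y with y^2 = x^3 + 2 x + 1 mod 5:
  x = 0: RHS = 1, y in [1, 4]  -> 2 point(s)
  x = 1: RHS = 4, y in [2, 3]  -> 2 point(s)
  x = 3: RHS = 4, y in [2, 3]  -> 2 point(s)
Affine points: 6. Add the point at infinity: total = 7.

#E(F_5) = 7


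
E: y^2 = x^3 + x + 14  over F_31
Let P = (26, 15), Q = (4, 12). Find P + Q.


P != Q, so use the chord formula.
s = (y2 - y1) / (x2 - x1) = (28) / (9) mod 31 = 10
x3 = s^2 - x1 - x2 mod 31 = 10^2 - 26 - 4 = 8
y3 = s (x1 - x3) - y1 mod 31 = 10 * (26 - 8) - 15 = 10

P + Q = (8, 10)


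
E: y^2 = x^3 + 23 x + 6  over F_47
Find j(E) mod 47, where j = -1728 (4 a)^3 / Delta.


Delta = -16(4 a^3 + 27 b^2) mod 47 = 13
-1728 * (4 a)^3 = -1728 * (4*23)^3 mod 47 = 6
j = 6 * 13^(-1) mod 47 = 33

j = 33 (mod 47)


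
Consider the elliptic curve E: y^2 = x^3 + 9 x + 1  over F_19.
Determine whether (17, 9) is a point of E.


Check whether y^2 = x^3 + 9 x + 1 (mod 19) for (x, y) = (17, 9).
LHS: y^2 = 9^2 mod 19 = 5
RHS: x^3 + 9 x + 1 = 17^3 + 9*17 + 1 mod 19 = 13
LHS != RHS

No, not on the curve


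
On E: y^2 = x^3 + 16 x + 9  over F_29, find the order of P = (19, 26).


Compute successive multiples of P until we hit O:
  1P = (19, 26)
  2P = (13, 6)
  3P = (21, 6)
  4P = (2, 7)
  5P = (24, 23)
  6P = (20, 21)
  7P = (15, 12)
  8P = (0, 26)
  ... (continuing to 22P)
  22P = O

ord(P) = 22


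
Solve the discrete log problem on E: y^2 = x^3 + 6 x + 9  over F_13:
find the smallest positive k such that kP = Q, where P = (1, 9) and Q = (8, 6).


Enumerate multiples of P until we hit Q = (8, 6):
  1P = (1, 9)
  2P = (8, 7)
  3P = (7, 2)
  4P = (6, 12)
  5P = (10, 9)
  6P = (2, 4)
  7P = (9, 5)
  8P = (0, 10)
  9P = (0, 3)
  10P = (9, 8)
  11P = (2, 9)
  12P = (10, 4)
  13P = (6, 1)
  14P = (7, 11)
  15P = (8, 6)
Match found at i = 15.

k = 15


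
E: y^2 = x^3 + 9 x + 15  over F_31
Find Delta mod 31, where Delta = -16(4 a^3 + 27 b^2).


4 a^3 + 27 b^2 = 4*9^3 + 27*15^2 = 2916 + 6075 = 8991
Delta = -16 * (8991) = -143856
Delta mod 31 = 15

Delta = 15 (mod 31)


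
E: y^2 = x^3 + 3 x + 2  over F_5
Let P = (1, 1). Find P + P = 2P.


Doubling: s = (3 x1^2 + a) / (2 y1)
s = (3*1^2 + 3) / (2*1) mod 5 = 3
x3 = s^2 - 2 x1 mod 5 = 3^2 - 2*1 = 2
y3 = s (x1 - x3) - y1 mod 5 = 3 * (1 - 2) - 1 = 1

2P = (2, 1)


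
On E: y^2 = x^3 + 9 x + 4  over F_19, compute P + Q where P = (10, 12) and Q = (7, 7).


P != Q, so use the chord formula.
s = (y2 - y1) / (x2 - x1) = (14) / (16) mod 19 = 8
x3 = s^2 - x1 - x2 mod 19 = 8^2 - 10 - 7 = 9
y3 = s (x1 - x3) - y1 mod 19 = 8 * (10 - 9) - 12 = 15

P + Q = (9, 15)


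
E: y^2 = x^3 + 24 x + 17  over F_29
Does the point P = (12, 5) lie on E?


Check whether y^2 = x^3 + 24 x + 17 (mod 29) for (x, y) = (12, 5).
LHS: y^2 = 5^2 mod 29 = 25
RHS: x^3 + 24 x + 17 = 12^3 + 24*12 + 17 mod 29 = 3
LHS != RHS

No, not on the curve


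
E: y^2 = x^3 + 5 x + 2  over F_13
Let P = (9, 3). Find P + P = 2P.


Doubling: s = (3 x1^2 + a) / (2 y1)
s = (3*9^2 + 5) / (2*3) mod 13 = 11
x3 = s^2 - 2 x1 mod 13 = 11^2 - 2*9 = 12
y3 = s (x1 - x3) - y1 mod 13 = 11 * (9 - 12) - 3 = 3

2P = (12, 3)


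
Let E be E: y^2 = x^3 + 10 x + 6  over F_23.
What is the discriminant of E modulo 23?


4 a^3 + 27 b^2 = 4*10^3 + 27*6^2 = 4000 + 972 = 4972
Delta = -16 * (4972) = -79552
Delta mod 23 = 5

Delta = 5 (mod 23)


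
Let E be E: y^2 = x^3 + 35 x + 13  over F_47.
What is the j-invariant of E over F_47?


Delta = -16(4 a^3 + 27 b^2) mod 47 = 31
-1728 * (4 a)^3 = -1728 * (4*35)^3 mod 47 = 36
j = 36 * 31^(-1) mod 47 = 33

j = 33 (mod 47)


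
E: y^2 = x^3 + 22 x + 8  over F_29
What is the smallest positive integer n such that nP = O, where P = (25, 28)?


Compute successive multiples of P until we hit O:
  1P = (25, 28)
  2P = (15, 28)
  3P = (18, 1)
  4P = (21, 4)
  5P = (19, 8)
  6P = (9, 6)
  7P = (20, 26)
  8P = (12, 12)
  ... (continuing to 22P)
  22P = O

ord(P) = 22


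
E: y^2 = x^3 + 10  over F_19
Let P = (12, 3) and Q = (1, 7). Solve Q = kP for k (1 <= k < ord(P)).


Enumerate multiples of P until we hit Q = (1, 7):
  1P = (12, 3)
  2P = (11, 12)
  3P = (1, 12)
  4P = (4, 6)
  5P = (7, 7)
  6P = (9, 6)
  7P = (18, 3)
  8P = (8, 16)
  9P = (6, 6)
  10P = (6, 13)
  11P = (8, 3)
  12P = (18, 16)
  13P = (9, 13)
  14P = (7, 12)
  15P = (4, 13)
  16P = (1, 7)
Match found at i = 16.

k = 16


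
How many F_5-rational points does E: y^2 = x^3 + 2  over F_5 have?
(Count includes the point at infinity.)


For each x in F_5, count y with y^2 = x^3 + 0 x + 2 mod 5:
  x = 2: RHS = 0, y in [0]  -> 1 point(s)
  x = 3: RHS = 4, y in [2, 3]  -> 2 point(s)
  x = 4: RHS = 1, y in [1, 4]  -> 2 point(s)
Affine points: 5. Add the point at infinity: total = 6.

#E(F_5) = 6


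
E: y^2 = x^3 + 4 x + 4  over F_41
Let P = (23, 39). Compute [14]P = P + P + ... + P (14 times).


k = 14 = 1110_2 (binary, LSB first: 0111)
Double-and-add from P = (23, 39):
  bit 0 = 0: acc unchanged = O
  bit 1 = 1: acc = O + (40, 9) = (40, 9)
  bit 2 = 1: acc = (40, 9) + (0, 2) = (9, 20)
  bit 3 = 1: acc = (9, 20) + (1, 38) = (13, 30)

14P = (13, 30)


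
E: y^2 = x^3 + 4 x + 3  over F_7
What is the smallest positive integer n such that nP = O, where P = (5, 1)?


Compute successive multiples of P until we hit O:
  1P = (5, 1)
  2P = (5, 6)
  3P = O

ord(P) = 3


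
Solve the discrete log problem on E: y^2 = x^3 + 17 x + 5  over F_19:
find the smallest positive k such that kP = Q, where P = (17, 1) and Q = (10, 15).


Enumerate multiples of P until we hit Q = (10, 15):
  1P = (17, 1)
  2P = (10, 15)
Match found at i = 2.

k = 2


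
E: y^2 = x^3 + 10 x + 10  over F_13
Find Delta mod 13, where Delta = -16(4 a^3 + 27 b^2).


4 a^3 + 27 b^2 = 4*10^3 + 27*10^2 = 4000 + 2700 = 6700
Delta = -16 * (6700) = -107200
Delta mod 13 = 11

Delta = 11 (mod 13)


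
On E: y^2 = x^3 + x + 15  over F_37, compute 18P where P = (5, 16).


k = 18 = 10010_2 (binary, LSB first: 01001)
Double-and-add from P = (5, 16):
  bit 0 = 0: acc unchanged = O
  bit 1 = 1: acc = O + (2, 5) = (2, 5)
  bit 2 = 0: acc unchanged = (2, 5)
  bit 3 = 0: acc unchanged = (2, 5)
  bit 4 = 1: acc = (2, 5) + (33, 13) = (12, 33)

18P = (12, 33)


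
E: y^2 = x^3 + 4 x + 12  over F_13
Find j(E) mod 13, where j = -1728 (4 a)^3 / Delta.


Delta = -16(4 a^3 + 27 b^2) mod 13 = 9
-1728 * (4 a)^3 = -1728 * (4*4)^3 mod 13 = 1
j = 1 * 9^(-1) mod 13 = 3

j = 3 (mod 13)


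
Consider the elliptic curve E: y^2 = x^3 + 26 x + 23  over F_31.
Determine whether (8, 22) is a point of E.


Check whether y^2 = x^3 + 26 x + 23 (mod 31) for (x, y) = (8, 22).
LHS: y^2 = 22^2 mod 31 = 19
RHS: x^3 + 26 x + 23 = 8^3 + 26*8 + 23 mod 31 = 30
LHS != RHS

No, not on the curve


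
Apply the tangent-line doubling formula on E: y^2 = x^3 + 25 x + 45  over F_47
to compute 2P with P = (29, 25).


Doubling: s = (3 x1^2 + a) / (2 y1)
s = (3*29^2 + 25) / (2*25) mod 47 = 19
x3 = s^2 - 2 x1 mod 47 = 19^2 - 2*29 = 21
y3 = s (x1 - x3) - y1 mod 47 = 19 * (29 - 21) - 25 = 33

2P = (21, 33)


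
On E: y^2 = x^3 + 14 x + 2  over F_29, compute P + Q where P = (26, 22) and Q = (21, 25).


P != Q, so use the chord formula.
s = (y2 - y1) / (x2 - x1) = (3) / (24) mod 29 = 11
x3 = s^2 - x1 - x2 mod 29 = 11^2 - 26 - 21 = 16
y3 = s (x1 - x3) - y1 mod 29 = 11 * (26 - 16) - 22 = 1

P + Q = (16, 1)


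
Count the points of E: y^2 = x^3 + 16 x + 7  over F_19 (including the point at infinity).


For each x in F_19, count y with y^2 = x^3 + 16 x + 7 mod 19:
  x = 0: RHS = 7, y in [8, 11]  -> 2 point(s)
  x = 1: RHS = 5, y in [9, 10]  -> 2 point(s)
  x = 2: RHS = 9, y in [3, 16]  -> 2 point(s)
  x = 3: RHS = 6, y in [5, 14]  -> 2 point(s)
  x = 7: RHS = 6, y in [5, 14]  -> 2 point(s)
  x = 8: RHS = 1, y in [1, 18]  -> 2 point(s)
  x = 9: RHS = 6, y in [5, 14]  -> 2 point(s)
  x = 14: RHS = 11, y in [7, 12]  -> 2 point(s)
  x = 17: RHS = 5, y in [9, 10]  -> 2 point(s)
  x = 18: RHS = 9, y in [3, 16]  -> 2 point(s)
Affine points: 20. Add the point at infinity: total = 21.

#E(F_19) = 21


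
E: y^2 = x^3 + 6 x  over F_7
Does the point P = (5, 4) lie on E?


Check whether y^2 = x^3 + 6 x + 0 (mod 7) for (x, y) = (5, 4).
LHS: y^2 = 4^2 mod 7 = 2
RHS: x^3 + 6 x + 0 = 5^3 + 6*5 + 0 mod 7 = 1
LHS != RHS

No, not on the curve


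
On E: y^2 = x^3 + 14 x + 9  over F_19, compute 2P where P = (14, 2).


Doubling: s = (3 x1^2 + a) / (2 y1)
s = (3*14^2 + 14) / (2*2) mod 19 = 8
x3 = s^2 - 2 x1 mod 19 = 8^2 - 2*14 = 17
y3 = s (x1 - x3) - y1 mod 19 = 8 * (14 - 17) - 2 = 12

2P = (17, 12)


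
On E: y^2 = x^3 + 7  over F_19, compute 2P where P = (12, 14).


k = 2 = 10_2 (binary, LSB first: 01)
Double-and-add from P = (12, 14):
  bit 0 = 0: acc unchanged = O
  bit 1 = 1: acc = O + (0, 11) = (0, 11)

2P = (0, 11)


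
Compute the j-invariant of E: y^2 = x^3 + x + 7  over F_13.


Delta = -16(4 a^3 + 27 b^2) mod 13 = 10
-1728 * (4 a)^3 = -1728 * (4*1)^3 mod 13 = 12
j = 12 * 10^(-1) mod 13 = 9

j = 9 (mod 13)


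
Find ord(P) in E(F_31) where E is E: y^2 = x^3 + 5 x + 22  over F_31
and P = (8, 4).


Compute successive multiples of P until we hit O:
  1P = (8, 4)
  2P = (29, 2)
  3P = (30, 4)
  4P = (24, 27)
  5P = (7, 11)
  6P = (3, 23)
  7P = (27, 0)
  8P = (3, 8)
  ... (continuing to 14P)
  14P = O

ord(P) = 14


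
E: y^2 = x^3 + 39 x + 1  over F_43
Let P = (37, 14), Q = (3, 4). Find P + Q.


P != Q, so use the chord formula.
s = (y2 - y1) / (x2 - x1) = (33) / (9) mod 43 = 18
x3 = s^2 - x1 - x2 mod 43 = 18^2 - 37 - 3 = 26
y3 = s (x1 - x3) - y1 mod 43 = 18 * (37 - 26) - 14 = 12

P + Q = (26, 12)


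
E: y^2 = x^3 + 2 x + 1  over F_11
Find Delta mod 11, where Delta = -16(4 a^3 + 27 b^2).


4 a^3 + 27 b^2 = 4*2^3 + 27*1^2 = 32 + 27 = 59
Delta = -16 * (59) = -944
Delta mod 11 = 2

Delta = 2 (mod 11)


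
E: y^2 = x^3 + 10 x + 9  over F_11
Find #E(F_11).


For each x in F_11, count y with y^2 = x^3 + 10 x + 9 mod 11:
  x = 0: RHS = 9, y in [3, 8]  -> 2 point(s)
  x = 1: RHS = 9, y in [3, 8]  -> 2 point(s)
  x = 2: RHS = 4, y in [2, 9]  -> 2 point(s)
  x = 3: RHS = 0, y in [0]  -> 1 point(s)
  x = 4: RHS = 3, y in [5, 6]  -> 2 point(s)
  x = 7: RHS = 4, y in [2, 9]  -> 2 point(s)
  x = 9: RHS = 3, y in [5, 6]  -> 2 point(s)
  x = 10: RHS = 9, y in [3, 8]  -> 2 point(s)
Affine points: 15. Add the point at infinity: total = 16.

#E(F_11) = 16


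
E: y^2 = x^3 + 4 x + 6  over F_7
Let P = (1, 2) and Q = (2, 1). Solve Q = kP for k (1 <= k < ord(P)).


Enumerate multiples of P until we hit Q = (2, 1):
  1P = (1, 2)
  2P = (5, 5)
  3P = (2, 6)
  4P = (6, 6)
  5P = (4, 4)
  6P = (4, 3)
  7P = (6, 1)
  8P = (2, 1)
Match found at i = 8.

k = 8


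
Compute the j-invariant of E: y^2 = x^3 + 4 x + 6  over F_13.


Delta = -16(4 a^3 + 27 b^2) mod 13 = 8
-1728 * (4 a)^3 = -1728 * (4*4)^3 mod 13 = 1
j = 1 * 8^(-1) mod 13 = 5

j = 5 (mod 13)


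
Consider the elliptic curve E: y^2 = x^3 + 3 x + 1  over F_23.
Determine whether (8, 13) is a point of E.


Check whether y^2 = x^3 + 3 x + 1 (mod 23) for (x, y) = (8, 13).
LHS: y^2 = 13^2 mod 23 = 8
RHS: x^3 + 3 x + 1 = 8^3 + 3*8 + 1 mod 23 = 8
LHS = RHS

Yes, on the curve


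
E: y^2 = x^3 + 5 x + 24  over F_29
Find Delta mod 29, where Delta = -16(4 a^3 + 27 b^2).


4 a^3 + 27 b^2 = 4*5^3 + 27*24^2 = 500 + 15552 = 16052
Delta = -16 * (16052) = -256832
Delta mod 29 = 21

Delta = 21 (mod 29)


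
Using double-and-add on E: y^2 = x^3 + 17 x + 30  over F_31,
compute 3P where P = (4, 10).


k = 3 = 11_2 (binary, LSB first: 11)
Double-and-add from P = (4, 10):
  bit 0 = 1: acc = O + (4, 10) = (4, 10)
  bit 1 = 1: acc = (4, 10) + (20, 0) = (4, 21)

3P = (4, 21)


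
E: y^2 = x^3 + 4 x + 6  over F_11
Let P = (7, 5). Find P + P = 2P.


Doubling: s = (3 x1^2 + a) / (2 y1)
s = (3*7^2 + 4) / (2*5) mod 11 = 3
x3 = s^2 - 2 x1 mod 11 = 3^2 - 2*7 = 6
y3 = s (x1 - x3) - y1 mod 11 = 3 * (7 - 6) - 5 = 9

2P = (6, 9)


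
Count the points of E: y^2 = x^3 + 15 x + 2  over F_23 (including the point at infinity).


For each x in F_23, count y with y^2 = x^3 + 15 x + 2 mod 23:
  x = 0: RHS = 2, y in [5, 18]  -> 2 point(s)
  x = 1: RHS = 18, y in [8, 15]  -> 2 point(s)
  x = 5: RHS = 18, y in [8, 15]  -> 2 point(s)
  x = 6: RHS = 9, y in [3, 20]  -> 2 point(s)
  x = 7: RHS = 13, y in [6, 17]  -> 2 point(s)
  x = 8: RHS = 13, y in [6, 17]  -> 2 point(s)
  x = 10: RHS = 2, y in [5, 18]  -> 2 point(s)
  x = 11: RHS = 3, y in [7, 16]  -> 2 point(s)
  x = 12: RHS = 1, y in [1, 22]  -> 2 point(s)
  x = 13: RHS = 2, y in [5, 18]  -> 2 point(s)
  x = 14: RHS = 12, y in [9, 14]  -> 2 point(s)
  x = 17: RHS = 18, y in [8, 15]  -> 2 point(s)
  x = 18: RHS = 9, y in [3, 20]  -> 2 point(s)
  x = 19: RHS = 16, y in [4, 19]  -> 2 point(s)
  x = 22: RHS = 9, y in [3, 20]  -> 2 point(s)
Affine points: 30. Add the point at infinity: total = 31.

#E(F_23) = 31


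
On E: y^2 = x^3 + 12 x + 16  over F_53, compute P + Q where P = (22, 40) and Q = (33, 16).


P != Q, so use the chord formula.
s = (y2 - y1) / (x2 - x1) = (29) / (11) mod 53 = 46
x3 = s^2 - x1 - x2 mod 53 = 46^2 - 22 - 33 = 47
y3 = s (x1 - x3) - y1 mod 53 = 46 * (22 - 47) - 40 = 29

P + Q = (47, 29)


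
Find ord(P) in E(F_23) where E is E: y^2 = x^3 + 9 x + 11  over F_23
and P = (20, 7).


Compute successive multiples of P until we hit O:
  1P = (20, 7)
  2P = (22, 1)
  3P = (13, 18)
  4P = (15, 18)
  5P = (14, 12)
  6P = (21, 13)
  7P = (18, 5)
  8P = (9, 4)
  ... (continuing to 21P)
  21P = O

ord(P) = 21


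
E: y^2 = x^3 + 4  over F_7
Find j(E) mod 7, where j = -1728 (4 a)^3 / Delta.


Delta = -16(4 a^3 + 27 b^2) mod 7 = 4
-1728 * (4 a)^3 = -1728 * (4*0)^3 mod 7 = 0
j = 0 * 4^(-1) mod 7 = 0

j = 0 (mod 7)


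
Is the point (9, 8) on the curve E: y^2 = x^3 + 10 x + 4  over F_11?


Check whether y^2 = x^3 + 10 x + 4 (mod 11) for (x, y) = (9, 8).
LHS: y^2 = 8^2 mod 11 = 9
RHS: x^3 + 10 x + 4 = 9^3 + 10*9 + 4 mod 11 = 9
LHS = RHS

Yes, on the curve


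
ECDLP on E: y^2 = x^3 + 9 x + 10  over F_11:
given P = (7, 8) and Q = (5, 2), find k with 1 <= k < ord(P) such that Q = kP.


Enumerate multiples of P until we hit Q = (5, 2):
  1P = (7, 8)
  2P = (2, 5)
  3P = (5, 2)
Match found at i = 3.

k = 3


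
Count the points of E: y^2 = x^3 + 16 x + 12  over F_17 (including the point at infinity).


For each x in F_17, count y with y^2 = x^3 + 16 x + 12 mod 17:
  x = 2: RHS = 1, y in [1, 16]  -> 2 point(s)
  x = 3: RHS = 2, y in [6, 11]  -> 2 point(s)
  x = 4: RHS = 4, y in [2, 15]  -> 2 point(s)
  x = 5: RHS = 13, y in [8, 9]  -> 2 point(s)
  x = 6: RHS = 1, y in [1, 16]  -> 2 point(s)
  x = 7: RHS = 8, y in [5, 12]  -> 2 point(s)
  x = 9: RHS = 1, y in [1, 16]  -> 2 point(s)
  x = 10: RHS = 16, y in [4, 13]  -> 2 point(s)
Affine points: 16. Add the point at infinity: total = 17.

#E(F_17) = 17


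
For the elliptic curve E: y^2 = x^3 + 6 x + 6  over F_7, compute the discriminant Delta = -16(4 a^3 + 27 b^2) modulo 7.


4 a^3 + 27 b^2 = 4*6^3 + 27*6^2 = 864 + 972 = 1836
Delta = -16 * (1836) = -29376
Delta mod 7 = 3

Delta = 3 (mod 7)


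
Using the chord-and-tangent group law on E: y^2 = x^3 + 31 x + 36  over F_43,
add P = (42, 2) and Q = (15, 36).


P != Q, so use the chord formula.
s = (y2 - y1) / (x2 - x1) = (34) / (16) mod 43 = 29
x3 = s^2 - x1 - x2 mod 43 = 29^2 - 42 - 15 = 10
y3 = s (x1 - x3) - y1 mod 43 = 29 * (42 - 10) - 2 = 23

P + Q = (10, 23)


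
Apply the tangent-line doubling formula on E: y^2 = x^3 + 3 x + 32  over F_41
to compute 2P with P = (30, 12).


Doubling: s = (3 x1^2 + a) / (2 y1)
s = (3*30^2 + 3) / (2*12) mod 41 = 5
x3 = s^2 - 2 x1 mod 41 = 5^2 - 2*30 = 6
y3 = s (x1 - x3) - y1 mod 41 = 5 * (30 - 6) - 12 = 26

2P = (6, 26)


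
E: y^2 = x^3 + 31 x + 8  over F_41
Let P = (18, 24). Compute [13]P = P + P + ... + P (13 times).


k = 13 = 1101_2 (binary, LSB first: 1011)
Double-and-add from P = (18, 24):
  bit 0 = 1: acc = O + (18, 24) = (18, 24)
  bit 1 = 0: acc unchanged = (18, 24)
  bit 2 = 1: acc = (18, 24) + (2, 18) = (0, 34)
  bit 3 = 1: acc = (0, 34) + (6, 0) = (17, 35)

13P = (17, 35)


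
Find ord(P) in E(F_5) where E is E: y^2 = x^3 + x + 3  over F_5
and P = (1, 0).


Compute successive multiples of P until we hit O:
  1P = (1, 0)
  2P = O

ord(P) = 2


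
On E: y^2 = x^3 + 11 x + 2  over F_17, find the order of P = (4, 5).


Compute successive multiples of P until we hit O:
  1P = (4, 5)
  2P = (11, 3)
  3P = (0, 6)
  4P = (12, 14)
  5P = (2, 10)
  6P = (13, 9)
  7P = (13, 8)
  8P = (2, 7)
  ... (continuing to 13P)
  13P = O

ord(P) = 13


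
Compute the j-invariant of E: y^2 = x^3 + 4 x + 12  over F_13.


Delta = -16(4 a^3 + 27 b^2) mod 13 = 9
-1728 * (4 a)^3 = -1728 * (4*4)^3 mod 13 = 1
j = 1 * 9^(-1) mod 13 = 3

j = 3 (mod 13)


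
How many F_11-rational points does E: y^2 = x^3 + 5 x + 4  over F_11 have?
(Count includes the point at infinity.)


For each x in F_11, count y with y^2 = x^3 + 5 x + 4 mod 11:
  x = 0: RHS = 4, y in [2, 9]  -> 2 point(s)
  x = 2: RHS = 0, y in [0]  -> 1 point(s)
  x = 4: RHS = 0, y in [0]  -> 1 point(s)
  x = 5: RHS = 0, y in [0]  -> 1 point(s)
  x = 10: RHS = 9, y in [3, 8]  -> 2 point(s)
Affine points: 7. Add the point at infinity: total = 8.

#E(F_11) = 8


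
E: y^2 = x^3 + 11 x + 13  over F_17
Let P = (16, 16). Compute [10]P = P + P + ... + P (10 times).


k = 10 = 1010_2 (binary, LSB first: 0101)
Double-and-add from P = (16, 16):
  bit 0 = 0: acc unchanged = O
  bit 1 = 1: acc = O + (0, 8) = (0, 8)
  bit 2 = 0: acc unchanged = (0, 8)
  bit 3 = 1: acc = (0, 8) + (14, 15) = (16, 1)

10P = (16, 1)


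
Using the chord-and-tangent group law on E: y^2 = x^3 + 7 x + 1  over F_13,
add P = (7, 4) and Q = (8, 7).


P != Q, so use the chord formula.
s = (y2 - y1) / (x2 - x1) = (3) / (1) mod 13 = 3
x3 = s^2 - x1 - x2 mod 13 = 3^2 - 7 - 8 = 7
y3 = s (x1 - x3) - y1 mod 13 = 3 * (7 - 7) - 4 = 9

P + Q = (7, 9)


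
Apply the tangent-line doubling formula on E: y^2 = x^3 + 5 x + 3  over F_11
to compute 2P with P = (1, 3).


Doubling: s = (3 x1^2 + a) / (2 y1)
s = (3*1^2 + 5) / (2*3) mod 11 = 5
x3 = s^2 - 2 x1 mod 11 = 5^2 - 2*1 = 1
y3 = s (x1 - x3) - y1 mod 11 = 5 * (1 - 1) - 3 = 8

2P = (1, 8)


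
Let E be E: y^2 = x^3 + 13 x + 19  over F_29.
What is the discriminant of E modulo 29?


4 a^3 + 27 b^2 = 4*13^3 + 27*19^2 = 8788 + 9747 = 18535
Delta = -16 * (18535) = -296560
Delta mod 29 = 23

Delta = 23 (mod 29)


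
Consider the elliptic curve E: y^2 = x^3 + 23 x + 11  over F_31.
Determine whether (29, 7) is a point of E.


Check whether y^2 = x^3 + 23 x + 11 (mod 31) for (x, y) = (29, 7).
LHS: y^2 = 7^2 mod 31 = 18
RHS: x^3 + 23 x + 11 = 29^3 + 23*29 + 11 mod 31 = 19
LHS != RHS

No, not on the curve


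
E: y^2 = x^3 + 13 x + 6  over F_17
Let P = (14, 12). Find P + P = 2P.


Doubling: s = (3 x1^2 + a) / (2 y1)
s = (3*14^2 + 13) / (2*12) mod 17 = 13
x3 = s^2 - 2 x1 mod 17 = 13^2 - 2*14 = 5
y3 = s (x1 - x3) - y1 mod 17 = 13 * (14 - 5) - 12 = 3

2P = (5, 3)


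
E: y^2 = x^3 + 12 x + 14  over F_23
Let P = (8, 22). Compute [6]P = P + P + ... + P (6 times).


k = 6 = 110_2 (binary, LSB first: 011)
Double-and-add from P = (8, 22):
  bit 0 = 0: acc unchanged = O
  bit 1 = 1: acc = O + (15, 2) = (15, 2)
  bit 2 = 1: acc = (15, 2) + (18, 6) = (2, 0)

6P = (2, 0)


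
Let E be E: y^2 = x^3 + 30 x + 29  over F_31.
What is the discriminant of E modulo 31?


4 a^3 + 27 b^2 = 4*30^3 + 27*29^2 = 108000 + 22707 = 130707
Delta = -16 * (130707) = -2091312
Delta mod 31 = 10

Delta = 10 (mod 31)


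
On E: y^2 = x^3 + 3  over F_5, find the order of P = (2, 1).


Compute successive multiples of P until we hit O:
  1P = (2, 1)
  2P = (2, 4)
  3P = O

ord(P) = 3


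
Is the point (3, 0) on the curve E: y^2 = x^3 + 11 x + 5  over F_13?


Check whether y^2 = x^3 + 11 x + 5 (mod 13) for (x, y) = (3, 0).
LHS: y^2 = 0^2 mod 13 = 0
RHS: x^3 + 11 x + 5 = 3^3 + 11*3 + 5 mod 13 = 0
LHS = RHS

Yes, on the curve


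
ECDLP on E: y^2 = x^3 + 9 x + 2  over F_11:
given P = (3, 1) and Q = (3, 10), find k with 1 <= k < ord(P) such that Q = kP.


Enumerate multiples of P until we hit Q = (3, 10):
  1P = (3, 1)
  2P = (10, 5)
  3P = (10, 6)
  4P = (3, 10)
Match found at i = 4.

k = 4


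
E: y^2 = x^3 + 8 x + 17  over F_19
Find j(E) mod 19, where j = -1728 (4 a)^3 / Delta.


Delta = -16(4 a^3 + 27 b^2) mod 19 = 8
-1728 * (4 a)^3 = -1728 * (4*8)^3 mod 19 = 12
j = 12 * 8^(-1) mod 19 = 11

j = 11 (mod 19)


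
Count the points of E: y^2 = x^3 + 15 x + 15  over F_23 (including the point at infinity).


For each x in F_23, count y with y^2 = x^3 + 15 x + 15 mod 23:
  x = 1: RHS = 8, y in [10, 13]  -> 2 point(s)
  x = 3: RHS = 18, y in [8, 15]  -> 2 point(s)
  x = 4: RHS = 1, y in [1, 22]  -> 2 point(s)
  x = 5: RHS = 8, y in [10, 13]  -> 2 point(s)
  x = 7: RHS = 3, y in [7, 16]  -> 2 point(s)
  x = 8: RHS = 3, y in [7, 16]  -> 2 point(s)
  x = 11: RHS = 16, y in [4, 19]  -> 2 point(s)
  x = 14: RHS = 2, y in [5, 18]  -> 2 point(s)
  x = 15: RHS = 4, y in [2, 21]  -> 2 point(s)
  x = 16: RHS = 4, y in [2, 21]  -> 2 point(s)
  x = 17: RHS = 8, y in [10, 13]  -> 2 point(s)
  x = 19: RHS = 6, y in [11, 12]  -> 2 point(s)
  x = 20: RHS = 12, y in [9, 14]  -> 2 point(s)
  x = 21: RHS = 0, y in [0]  -> 1 point(s)
Affine points: 27. Add the point at infinity: total = 28.

#E(F_23) = 28


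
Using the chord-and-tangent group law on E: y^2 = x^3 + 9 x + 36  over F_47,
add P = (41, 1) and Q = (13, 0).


P != Q, so use the chord formula.
s = (y2 - y1) / (x2 - x1) = (46) / (19) mod 47 = 42
x3 = s^2 - x1 - x2 mod 47 = 42^2 - 41 - 13 = 18
y3 = s (x1 - x3) - y1 mod 47 = 42 * (41 - 18) - 1 = 25

P + Q = (18, 25)


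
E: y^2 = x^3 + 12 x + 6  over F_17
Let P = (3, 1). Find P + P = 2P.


Doubling: s = (3 x1^2 + a) / (2 y1)
s = (3*3^2 + 12) / (2*1) mod 17 = 11
x3 = s^2 - 2 x1 mod 17 = 11^2 - 2*3 = 13
y3 = s (x1 - x3) - y1 mod 17 = 11 * (3 - 13) - 1 = 8

2P = (13, 8)


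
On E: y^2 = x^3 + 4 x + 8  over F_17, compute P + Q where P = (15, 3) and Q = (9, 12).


P != Q, so use the chord formula.
s = (y2 - y1) / (x2 - x1) = (9) / (11) mod 17 = 7
x3 = s^2 - x1 - x2 mod 17 = 7^2 - 15 - 9 = 8
y3 = s (x1 - x3) - y1 mod 17 = 7 * (15 - 8) - 3 = 12

P + Q = (8, 12)


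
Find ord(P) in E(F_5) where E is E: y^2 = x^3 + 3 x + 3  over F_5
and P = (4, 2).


Compute successive multiples of P until we hit O:
  1P = (4, 2)
  2P = (3, 2)
  3P = (3, 3)
  4P = (4, 3)
  5P = O

ord(P) = 5


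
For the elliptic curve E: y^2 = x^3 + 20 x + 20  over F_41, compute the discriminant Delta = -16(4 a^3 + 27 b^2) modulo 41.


4 a^3 + 27 b^2 = 4*20^3 + 27*20^2 = 32000 + 10800 = 42800
Delta = -16 * (42800) = -684800
Delta mod 41 = 23

Delta = 23 (mod 41)


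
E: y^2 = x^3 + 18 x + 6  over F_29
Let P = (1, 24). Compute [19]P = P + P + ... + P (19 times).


k = 19 = 10011_2 (binary, LSB first: 11001)
Double-and-add from P = (1, 24):
  bit 0 = 1: acc = O + (1, 24) = (1, 24)
  bit 1 = 1: acc = (1, 24) + (23, 28) = (0, 21)
  bit 2 = 0: acc unchanged = (0, 21)
  bit 3 = 0: acc unchanged = (0, 21)
  bit 4 = 1: acc = (0, 21) + (12, 23) = (13, 1)

19P = (13, 1)


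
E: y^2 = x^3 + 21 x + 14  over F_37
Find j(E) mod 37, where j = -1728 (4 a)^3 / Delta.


Delta = -16(4 a^3 + 27 b^2) mod 37 = 20
-1728 * (4 a)^3 = -1728 * (4*21)^3 mod 37 = 11
j = 11 * 20^(-1) mod 37 = 32

j = 32 (mod 37)


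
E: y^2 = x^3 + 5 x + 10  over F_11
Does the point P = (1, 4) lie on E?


Check whether y^2 = x^3 + 5 x + 10 (mod 11) for (x, y) = (1, 4).
LHS: y^2 = 4^2 mod 11 = 5
RHS: x^3 + 5 x + 10 = 1^3 + 5*1 + 10 mod 11 = 5
LHS = RHS

Yes, on the curve


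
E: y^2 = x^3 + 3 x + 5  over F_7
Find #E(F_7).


For each x in F_7, count y with y^2 = x^3 + 3 x + 5 mod 7:
  x = 1: RHS = 2, y in [3, 4]  -> 2 point(s)
  x = 4: RHS = 4, y in [2, 5]  -> 2 point(s)
  x = 6: RHS = 1, y in [1, 6]  -> 2 point(s)
Affine points: 6. Add the point at infinity: total = 7.

#E(F_7) = 7


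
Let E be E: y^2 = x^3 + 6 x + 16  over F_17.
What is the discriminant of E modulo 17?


4 a^3 + 27 b^2 = 4*6^3 + 27*16^2 = 864 + 6912 = 7776
Delta = -16 * (7776) = -124416
Delta mod 17 = 7

Delta = 7 (mod 17)


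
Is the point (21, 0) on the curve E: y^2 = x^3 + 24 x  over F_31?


Check whether y^2 = x^3 + 24 x + 0 (mod 31) for (x, y) = (21, 0).
LHS: y^2 = 0^2 mod 31 = 0
RHS: x^3 + 24 x + 0 = 21^3 + 24*21 + 0 mod 31 = 0
LHS = RHS

Yes, on the curve


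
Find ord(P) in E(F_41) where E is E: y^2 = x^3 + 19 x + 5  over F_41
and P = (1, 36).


Compute successive multiples of P until we hit O:
  1P = (1, 36)
  2P = (34, 12)
  3P = (15, 4)
  4P = (16, 10)
  5P = (25, 22)
  6P = (31, 2)
  7P = (5, 15)
  8P = (19, 38)
  ... (continuing to 32P)
  32P = O

ord(P) = 32


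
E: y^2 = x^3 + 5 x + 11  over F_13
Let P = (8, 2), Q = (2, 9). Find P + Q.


P != Q, so use the chord formula.
s = (y2 - y1) / (x2 - x1) = (7) / (7) mod 13 = 1
x3 = s^2 - x1 - x2 mod 13 = 1^2 - 8 - 2 = 4
y3 = s (x1 - x3) - y1 mod 13 = 1 * (8 - 4) - 2 = 2

P + Q = (4, 2)


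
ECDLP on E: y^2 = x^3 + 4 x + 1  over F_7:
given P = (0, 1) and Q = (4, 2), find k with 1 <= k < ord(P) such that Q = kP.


Enumerate multiples of P until we hit Q = (4, 2):
  1P = (0, 1)
  2P = (4, 5)
  3P = (4, 2)
Match found at i = 3.

k = 3


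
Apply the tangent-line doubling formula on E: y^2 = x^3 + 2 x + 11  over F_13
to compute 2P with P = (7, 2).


Doubling: s = (3 x1^2 + a) / (2 y1)
s = (3*7^2 + 2) / (2*2) mod 13 = 8
x3 = s^2 - 2 x1 mod 13 = 8^2 - 2*7 = 11
y3 = s (x1 - x3) - y1 mod 13 = 8 * (7 - 11) - 2 = 5

2P = (11, 5)


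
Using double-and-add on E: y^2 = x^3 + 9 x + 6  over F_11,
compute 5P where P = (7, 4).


k = 5 = 101_2 (binary, LSB first: 101)
Double-and-add from P = (7, 4):
  bit 0 = 1: acc = O + (7, 4) = (7, 4)
  bit 1 = 0: acc unchanged = (7, 4)
  bit 2 = 1: acc = (7, 4) + (3, 7) = (5, 0)

5P = (5, 0)


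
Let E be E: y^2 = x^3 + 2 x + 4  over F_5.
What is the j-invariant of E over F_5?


Delta = -16(4 a^3 + 27 b^2) mod 5 = 1
-1728 * (4 a)^3 = -1728 * (4*2)^3 mod 5 = 4
j = 4 * 1^(-1) mod 5 = 4

j = 4 (mod 5)


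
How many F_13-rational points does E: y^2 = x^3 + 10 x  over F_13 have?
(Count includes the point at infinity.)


For each x in F_13, count y with y^2 = x^3 + 10 x + 0 mod 13:
  x = 0: RHS = 0, y in [0]  -> 1 point(s)
  x = 4: RHS = 0, y in [0]  -> 1 point(s)
  x = 6: RHS = 3, y in [4, 9]  -> 2 point(s)
  x = 7: RHS = 10, y in [6, 7]  -> 2 point(s)
  x = 9: RHS = 0, y in [0]  -> 1 point(s)
Affine points: 7. Add the point at infinity: total = 8.

#E(F_13) = 8


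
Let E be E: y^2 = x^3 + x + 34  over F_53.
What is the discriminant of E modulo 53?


4 a^3 + 27 b^2 = 4*1^3 + 27*34^2 = 4 + 31212 = 31216
Delta = -16 * (31216) = -499456
Delta mod 53 = 16

Delta = 16 (mod 53)


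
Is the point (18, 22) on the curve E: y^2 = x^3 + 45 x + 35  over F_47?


Check whether y^2 = x^3 + 45 x + 35 (mod 47) for (x, y) = (18, 22).
LHS: y^2 = 22^2 mod 47 = 14
RHS: x^3 + 45 x + 35 = 18^3 + 45*18 + 35 mod 47 = 3
LHS != RHS

No, not on the curve


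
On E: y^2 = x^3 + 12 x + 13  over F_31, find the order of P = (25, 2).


Compute successive multiples of P until we hit O:
  1P = (25, 2)
  2P = (13, 17)
  3P = (12, 5)
  4P = (19, 30)
  5P = (26, 13)
  6P = (8, 30)
  7P = (2, 13)
  8P = (18, 27)
  ... (continuing to 34P)
  34P = O

ord(P) = 34


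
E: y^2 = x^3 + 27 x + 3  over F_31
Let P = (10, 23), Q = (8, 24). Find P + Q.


P != Q, so use the chord formula.
s = (y2 - y1) / (x2 - x1) = (1) / (29) mod 31 = 15
x3 = s^2 - x1 - x2 mod 31 = 15^2 - 10 - 8 = 21
y3 = s (x1 - x3) - y1 mod 31 = 15 * (10 - 21) - 23 = 29

P + Q = (21, 29)


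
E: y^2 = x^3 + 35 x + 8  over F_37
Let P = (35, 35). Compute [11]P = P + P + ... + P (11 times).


k = 11 = 1011_2 (binary, LSB first: 1101)
Double-and-add from P = (35, 35):
  bit 0 = 1: acc = O + (35, 35) = (35, 35)
  bit 1 = 1: acc = (35, 35) + (1, 28) = (27, 8)
  bit 2 = 0: acc unchanged = (27, 8)
  bit 3 = 1: acc = (27, 8) + (32, 35) = (19, 13)

11P = (19, 13)


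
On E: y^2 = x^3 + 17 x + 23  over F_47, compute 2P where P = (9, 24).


Doubling: s = (3 x1^2 + a) / (2 y1)
s = (3*9^2 + 17) / (2*24) mod 47 = 25
x3 = s^2 - 2 x1 mod 47 = 25^2 - 2*9 = 43
y3 = s (x1 - x3) - y1 mod 47 = 25 * (9 - 43) - 24 = 19

2P = (43, 19)


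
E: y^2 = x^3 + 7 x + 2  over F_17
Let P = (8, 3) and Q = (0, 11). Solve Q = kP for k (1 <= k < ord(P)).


Enumerate multiples of P until we hit Q = (0, 11):
  1P = (8, 3)
  2P = (5, 3)
  3P = (4, 14)
  4P = (3, 13)
  5P = (10, 1)
  6P = (0, 6)
  7P = (11, 13)
  8P = (11, 4)
  9P = (0, 11)
Match found at i = 9.

k = 9


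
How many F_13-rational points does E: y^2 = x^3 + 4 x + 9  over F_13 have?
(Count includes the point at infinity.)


For each x in F_13, count y with y^2 = x^3 + 4 x + 9 mod 13:
  x = 0: RHS = 9, y in [3, 10]  -> 2 point(s)
  x = 1: RHS = 1, y in [1, 12]  -> 2 point(s)
  x = 2: RHS = 12, y in [5, 8]  -> 2 point(s)
  x = 3: RHS = 9, y in [3, 10]  -> 2 point(s)
  x = 7: RHS = 3, y in [4, 9]  -> 2 point(s)
  x = 10: RHS = 9, y in [3, 10]  -> 2 point(s)
  x = 12: RHS = 4, y in [2, 11]  -> 2 point(s)
Affine points: 14. Add the point at infinity: total = 15.

#E(F_13) = 15


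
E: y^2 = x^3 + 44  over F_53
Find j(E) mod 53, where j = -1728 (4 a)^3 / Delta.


Delta = -16(4 a^3 + 27 b^2) mod 53 = 41
-1728 * (4 a)^3 = -1728 * (4*0)^3 mod 53 = 0
j = 0 * 41^(-1) mod 53 = 0

j = 0 (mod 53)


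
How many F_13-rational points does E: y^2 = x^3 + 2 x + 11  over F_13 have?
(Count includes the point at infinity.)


For each x in F_13, count y with y^2 = x^3 + 2 x + 11 mod 13:
  x = 1: RHS = 1, y in [1, 12]  -> 2 point(s)
  x = 2: RHS = 10, y in [6, 7]  -> 2 point(s)
  x = 5: RHS = 3, y in [4, 9]  -> 2 point(s)
  x = 7: RHS = 4, y in [2, 11]  -> 2 point(s)
  x = 9: RHS = 4, y in [2, 11]  -> 2 point(s)
  x = 10: RHS = 4, y in [2, 11]  -> 2 point(s)
  x = 11: RHS = 12, y in [5, 8]  -> 2 point(s)
Affine points: 14. Add the point at infinity: total = 15.

#E(F_13) = 15


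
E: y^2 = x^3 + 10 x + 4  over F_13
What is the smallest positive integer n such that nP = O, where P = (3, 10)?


Compute successive multiples of P until we hit O:
  1P = (3, 10)
  2P = (10, 5)
  3P = (9, 11)
  4P = (5, 7)
  5P = (4, 11)
  6P = (7, 12)
  7P = (0, 11)
  8P = (0, 2)
  ... (continuing to 15P)
  15P = O

ord(P) = 15


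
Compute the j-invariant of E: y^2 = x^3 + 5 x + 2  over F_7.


Delta = -16(4 a^3 + 27 b^2) mod 7 = 2
-1728 * (4 a)^3 = -1728 * (4*5)^3 mod 7 = 6
j = 6 * 2^(-1) mod 7 = 3

j = 3 (mod 7)


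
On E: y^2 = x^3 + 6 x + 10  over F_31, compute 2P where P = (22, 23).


Doubling: s = (3 x1^2 + a) / (2 y1)
s = (3*22^2 + 6) / (2*23) mod 31 = 29
x3 = s^2 - 2 x1 mod 31 = 29^2 - 2*22 = 22
y3 = s (x1 - x3) - y1 mod 31 = 29 * (22 - 22) - 23 = 8

2P = (22, 8)


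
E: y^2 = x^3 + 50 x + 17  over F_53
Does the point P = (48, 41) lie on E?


Check whether y^2 = x^3 + 50 x + 17 (mod 53) for (x, y) = (48, 41).
LHS: y^2 = 41^2 mod 53 = 38
RHS: x^3 + 50 x + 17 = 48^3 + 50*48 + 17 mod 53 = 13
LHS != RHS

No, not on the curve


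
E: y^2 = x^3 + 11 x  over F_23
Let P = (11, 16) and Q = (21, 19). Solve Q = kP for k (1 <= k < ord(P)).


Enumerate multiples of P until we hit Q = (21, 19):
  1P = (11, 16)
  2P = (4, 4)
  3P = (10, 12)
  4P = (18, 2)
  5P = (21, 4)
  6P = (9, 0)
  7P = (21, 19)
Match found at i = 7.

k = 7


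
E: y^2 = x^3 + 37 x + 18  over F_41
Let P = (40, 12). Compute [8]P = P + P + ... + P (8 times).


k = 8 = 1000_2 (binary, LSB first: 0001)
Double-and-add from P = (40, 12):
  bit 0 = 0: acc unchanged = O
  bit 1 = 0: acc unchanged = O
  bit 2 = 0: acc unchanged = O
  bit 3 = 1: acc = O + (13, 20) = (13, 20)

8P = (13, 20)


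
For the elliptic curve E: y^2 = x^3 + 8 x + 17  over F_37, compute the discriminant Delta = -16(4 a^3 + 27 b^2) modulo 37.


4 a^3 + 27 b^2 = 4*8^3 + 27*17^2 = 2048 + 7803 = 9851
Delta = -16 * (9851) = -157616
Delta mod 37 = 4

Delta = 4 (mod 37)


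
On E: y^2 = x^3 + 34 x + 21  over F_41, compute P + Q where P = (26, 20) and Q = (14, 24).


P != Q, so use the chord formula.
s = (y2 - y1) / (x2 - x1) = (4) / (29) mod 41 = 27
x3 = s^2 - x1 - x2 mod 41 = 27^2 - 26 - 14 = 33
y3 = s (x1 - x3) - y1 mod 41 = 27 * (26 - 33) - 20 = 37

P + Q = (33, 37)


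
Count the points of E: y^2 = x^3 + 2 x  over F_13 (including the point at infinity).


For each x in F_13, count y with y^2 = x^3 + 2 x + 0 mod 13:
  x = 0: RHS = 0, y in [0]  -> 1 point(s)
  x = 1: RHS = 3, y in [4, 9]  -> 2 point(s)
  x = 2: RHS = 12, y in [5, 8]  -> 2 point(s)
  x = 11: RHS = 1, y in [1, 12]  -> 2 point(s)
  x = 12: RHS = 10, y in [6, 7]  -> 2 point(s)
Affine points: 9. Add the point at infinity: total = 10.

#E(F_13) = 10


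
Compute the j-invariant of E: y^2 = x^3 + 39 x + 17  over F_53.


Delta = -16(4 a^3 + 27 b^2) mod 53 = 47
-1728 * (4 a)^3 = -1728 * (4*39)^3 mod 53 = 16
j = 16 * 47^(-1) mod 53 = 15

j = 15 (mod 53)


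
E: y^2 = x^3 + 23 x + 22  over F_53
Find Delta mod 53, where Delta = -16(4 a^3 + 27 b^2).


4 a^3 + 27 b^2 = 4*23^3 + 27*22^2 = 48668 + 13068 = 61736
Delta = -16 * (61736) = -987776
Delta mod 53 = 38

Delta = 38 (mod 53)


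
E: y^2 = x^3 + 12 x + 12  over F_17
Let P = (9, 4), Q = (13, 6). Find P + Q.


P != Q, so use the chord formula.
s = (y2 - y1) / (x2 - x1) = (2) / (4) mod 17 = 9
x3 = s^2 - x1 - x2 mod 17 = 9^2 - 9 - 13 = 8
y3 = s (x1 - x3) - y1 mod 17 = 9 * (9 - 8) - 4 = 5

P + Q = (8, 5)


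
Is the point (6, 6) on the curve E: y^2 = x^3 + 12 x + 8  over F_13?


Check whether y^2 = x^3 + 12 x + 8 (mod 13) for (x, y) = (6, 6).
LHS: y^2 = 6^2 mod 13 = 10
RHS: x^3 + 12 x + 8 = 6^3 + 12*6 + 8 mod 13 = 10
LHS = RHS

Yes, on the curve


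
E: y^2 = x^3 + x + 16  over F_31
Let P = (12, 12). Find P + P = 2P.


Doubling: s = (3 x1^2 + a) / (2 y1)
s = (3*12^2 + 1) / (2*12) mod 31 = 9
x3 = s^2 - 2 x1 mod 31 = 9^2 - 2*12 = 26
y3 = s (x1 - x3) - y1 mod 31 = 9 * (12 - 26) - 12 = 17

2P = (26, 17)


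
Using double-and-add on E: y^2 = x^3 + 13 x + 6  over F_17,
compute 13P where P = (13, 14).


k = 13 = 1101_2 (binary, LSB first: 1011)
Double-and-add from P = (13, 14):
  bit 0 = 1: acc = O + (13, 14) = (13, 14)
  bit 1 = 0: acc unchanged = (13, 14)
  bit 2 = 1: acc = (13, 14) + (16, 3) = (9, 11)
  bit 3 = 1: acc = (9, 11) + (11, 16) = (16, 14)

13P = (16, 14)


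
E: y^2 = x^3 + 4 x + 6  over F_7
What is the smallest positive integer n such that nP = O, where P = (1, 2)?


Compute successive multiples of P until we hit O:
  1P = (1, 2)
  2P = (5, 5)
  3P = (2, 6)
  4P = (6, 6)
  5P = (4, 4)
  6P = (4, 3)
  7P = (6, 1)
  8P = (2, 1)
  ... (continuing to 11P)
  11P = O

ord(P) = 11


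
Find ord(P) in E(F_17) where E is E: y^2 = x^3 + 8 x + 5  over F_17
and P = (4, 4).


Compute successive multiples of P until we hit O:
  1P = (4, 4)
  2P = (7, 9)
  3P = (5, 0)
  4P = (7, 8)
  5P = (4, 13)
  6P = O

ord(P) = 6
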